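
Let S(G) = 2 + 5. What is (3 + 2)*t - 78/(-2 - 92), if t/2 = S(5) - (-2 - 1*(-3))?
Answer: 2859/47 ≈ 60.830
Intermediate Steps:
S(G) = 7
t = 12 (t = 2*(7 - (-2 - 1*(-3))) = 2*(7 - (-2 + 3)) = 2*(7 - 1*1) = 2*(7 - 1) = 2*6 = 12)
(3 + 2)*t - 78/(-2 - 92) = (3 + 2)*12 - 78/(-2 - 92) = 5*12 - 78/(-94) = 60 - 1/94*(-78) = 60 + 39/47 = 2859/47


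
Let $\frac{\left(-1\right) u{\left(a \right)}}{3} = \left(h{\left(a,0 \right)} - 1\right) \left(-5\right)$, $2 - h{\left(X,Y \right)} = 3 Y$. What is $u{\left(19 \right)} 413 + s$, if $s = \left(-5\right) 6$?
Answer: $6165$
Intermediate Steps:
$h{\left(X,Y \right)} = 2 - 3 Y$
$u{\left(a \right)} = 15$ ($u{\left(a \right)} = - 3 \left(\left(2 - 0\right) - 1\right) \left(-5\right) = - 3 \left(\left(2 + 0\right) - 1\right) \left(-5\right) = - 3 \left(2 - 1\right) \left(-5\right) = - 3 \cdot 1 \left(-5\right) = \left(-3\right) \left(-5\right) = 15$)
$s = -30$
$u{\left(19 \right)} 413 + s = 15 \cdot 413 - 30 = 6195 - 30 = 6165$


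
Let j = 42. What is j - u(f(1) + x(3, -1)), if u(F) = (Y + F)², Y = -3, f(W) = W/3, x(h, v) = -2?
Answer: 182/9 ≈ 20.222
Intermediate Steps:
f(W) = W/3 (f(W) = W*(⅓) = W/3)
u(F) = (-3 + F)²
j - u(f(1) + x(3, -1)) = 42 - (-3 + ((⅓)*1 - 2))² = 42 - (-3 + (⅓ - 2))² = 42 - (-3 - 5/3)² = 42 - (-14/3)² = 42 - 1*196/9 = 42 - 196/9 = 182/9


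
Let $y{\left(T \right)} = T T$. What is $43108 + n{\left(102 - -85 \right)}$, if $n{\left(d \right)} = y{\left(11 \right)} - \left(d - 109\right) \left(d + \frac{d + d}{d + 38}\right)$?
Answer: $\frac{2138501}{75} \approx 28513.0$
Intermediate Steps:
$y{\left(T \right)} = T^{2}$
$n{\left(d \right)} = 121 - \left(-109 + d\right) \left(d + \frac{2 d}{38 + d}\right)$ ($n{\left(d \right)} = 11^{2} - \left(d - 109\right) \left(d + \frac{d + d}{d + 38}\right) = 121 - \left(-109 + d\right) \left(d + \frac{2 d}{38 + d}\right)$)
$43108 + n{\left(102 - -85 \right)} = 43108 + \frac{4598 - \left(102 - -85\right)^{3} + 69 \left(102 - -85\right)^{2} + 4481 \left(102 - -85\right)}{38 + \left(102 - -85\right)} = 43108 + \frac{4598 - \left(102 + 85\right)^{3} + 69 \left(102 + 85\right)^{2} + 4481 \left(102 + 85\right)}{38 + \left(102 + 85\right)} = 43108 + \frac{4598 - 187^{3} + 69 \cdot 187^{2} + 4481 \cdot 187}{38 + 187} = 43108 + \frac{4598 - 6539203 + 69 \cdot 34969 + 837947}{225} = 43108 + \frac{4598 - 6539203 + 2412861 + 837947}{225} = 43108 + \frac{1}{225} \left(-3283797\right) = 43108 - \frac{1094599}{75} = \frac{2138501}{75}$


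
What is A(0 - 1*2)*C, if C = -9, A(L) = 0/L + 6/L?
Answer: 27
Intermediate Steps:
A(L) = 6/L (A(L) = 0 + 6/L = 6/L)
A(0 - 1*2)*C = (6/(0 - 1*2))*(-9) = (6/(0 - 2))*(-9) = (6/(-2))*(-9) = (6*(-1/2))*(-9) = -3*(-9) = 27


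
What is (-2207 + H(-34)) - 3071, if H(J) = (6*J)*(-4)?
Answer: -4462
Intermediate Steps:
H(J) = -24*J
(-2207 + H(-34)) - 3071 = (-2207 - 24*(-34)) - 3071 = (-2207 + 816) - 3071 = -1391 - 3071 = -4462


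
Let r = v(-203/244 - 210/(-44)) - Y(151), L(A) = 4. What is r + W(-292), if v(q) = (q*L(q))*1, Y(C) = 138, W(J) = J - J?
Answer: -82021/671 ≈ -122.24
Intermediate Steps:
W(J) = 0
v(q) = 4*q (v(q) = (q*4)*1 = (4*q)*1 = 4*q)
r = -82021/671 (r = 4*(-203/244 - 210/(-44)) - 1*138 = 4*(-203*1/244 - 210*(-1/44)) - 138 = 4*(-203/244 + 105/22) - 138 = 4*(10577/2684) - 138 = 10577/671 - 138 = -82021/671 ≈ -122.24)
r + W(-292) = -82021/671 + 0 = -82021/671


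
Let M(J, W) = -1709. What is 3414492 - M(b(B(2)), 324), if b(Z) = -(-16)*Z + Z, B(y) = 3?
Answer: 3416201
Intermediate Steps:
b(Z) = 17*Z (b(Z) = 16*Z + Z = 17*Z)
3414492 - M(b(B(2)), 324) = 3414492 - 1*(-1709) = 3414492 + 1709 = 3416201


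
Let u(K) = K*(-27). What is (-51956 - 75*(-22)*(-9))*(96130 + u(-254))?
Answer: -6880216328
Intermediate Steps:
u(K) = -27*K
(-51956 - 75*(-22)*(-9))*(96130 + u(-254)) = (-51956 - 75*(-22)*(-9))*(96130 - 27*(-254)) = (-51956 + 1650*(-9))*(96130 + 6858) = (-51956 - 14850)*102988 = -66806*102988 = -6880216328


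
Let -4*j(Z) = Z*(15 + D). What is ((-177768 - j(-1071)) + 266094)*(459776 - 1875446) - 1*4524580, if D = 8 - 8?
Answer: -238718616725/2 ≈ -1.1936e+11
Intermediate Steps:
D = 0
j(Z) = -15*Z/4 (j(Z) = -Z*(15 + 0)/4 = -Z*15/4 = -15*Z/4)
((-177768 - j(-1071)) + 266094)*(459776 - 1875446) - 1*4524580 = ((-177768 - (-15)*(-1071)/4) + 266094)*(459776 - 1875446) - 1*4524580 = ((-177768 - 1*16065/4) + 266094)*(-1415670) - 4524580 = ((-177768 - 16065/4) + 266094)*(-1415670) - 4524580 = (-727137/4 + 266094)*(-1415670) - 4524580 = (337239/4)*(-1415670) - 4524580 = -238709567565/2 - 4524580 = -238718616725/2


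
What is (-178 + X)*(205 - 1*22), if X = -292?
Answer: -86010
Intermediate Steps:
(-178 + X)*(205 - 1*22) = (-178 - 292)*(205 - 1*22) = -470*(205 - 22) = -470*183 = -86010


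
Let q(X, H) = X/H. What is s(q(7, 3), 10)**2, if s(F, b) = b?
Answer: 100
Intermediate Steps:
s(q(7, 3), 10)**2 = 10**2 = 100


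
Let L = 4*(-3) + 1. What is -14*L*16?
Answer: 2464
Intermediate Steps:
L = -11 (L = -12 + 1 = -11)
-14*L*16 = -14*(-11)*16 = 154*16 = 2464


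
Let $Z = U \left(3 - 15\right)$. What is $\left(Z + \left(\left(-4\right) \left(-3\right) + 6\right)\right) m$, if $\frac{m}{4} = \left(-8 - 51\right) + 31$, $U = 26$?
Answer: $32928$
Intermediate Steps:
$Z = -312$ ($Z = 26 \left(3 - 15\right) = 26 \left(-12\right) = -312$)
$m = -112$ ($m = 4 \left(\left(-8 - 51\right) + 31\right) = 4 \left(-59 + 31\right) = 4 \left(-28\right) = -112$)
$\left(Z + \left(\left(-4\right) \left(-3\right) + 6\right)\right) m = \left(-312 + \left(\left(-4\right) \left(-3\right) + 6\right)\right) \left(-112\right) = \left(-312 + \left(12 + 6\right)\right) \left(-112\right) = \left(-312 + 18\right) \left(-112\right) = \left(-294\right) \left(-112\right) = 32928$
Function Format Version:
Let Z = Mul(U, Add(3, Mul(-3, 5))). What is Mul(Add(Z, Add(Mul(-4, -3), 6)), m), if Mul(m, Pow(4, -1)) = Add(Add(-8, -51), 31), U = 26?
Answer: 32928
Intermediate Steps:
Z = -312 (Z = Mul(26, Add(3, Mul(-3, 5))) = Mul(26, Add(3, -15)) = Mul(26, -12) = -312)
m = -112 (m = Mul(4, Add(Add(-8, -51), 31)) = Mul(4, Add(-59, 31)) = Mul(4, -28) = -112)
Mul(Add(Z, Add(Mul(-4, -3), 6)), m) = Mul(Add(-312, Add(Mul(-4, -3), 6)), -112) = Mul(Add(-312, Add(12, 6)), -112) = Mul(Add(-312, 18), -112) = Mul(-294, -112) = 32928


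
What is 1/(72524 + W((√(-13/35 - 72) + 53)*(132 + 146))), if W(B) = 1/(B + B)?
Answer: 2260989900247252/163976031600331507203 + 556*I*√88655/163976031600331507203 ≈ 1.3789e-5 + 1.0096e-15*I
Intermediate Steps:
W(B) = 1/(2*B)
1/(72524 + W((√(-13/35 - 72) + 53)*(132 + 146))) = 1/(72524 + 1/(2*(((√(-13/35 - 72) + 53)*(132 + 146))))) = 1/(72524 + 1/(2*(((√(-13*1/35 - 72) + 53)*278)))) = 1/(72524 + 1/(2*(((√(-13/35 - 72) + 53)*278)))) = 1/(72524 + 1/(2*(((√(-2533/35) + 53)*278)))) = 1/(72524 + 1/(2*(((I*√88655/35 + 53)*278)))) = 1/(72524 + 1/(2*(((53 + I*√88655/35)*278)))) = 1/(72524 + 1/(2*(14734 + 278*I*√88655/35)))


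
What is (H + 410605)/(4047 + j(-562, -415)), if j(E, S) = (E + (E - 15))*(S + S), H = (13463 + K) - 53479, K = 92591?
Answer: 463180/949417 ≈ 0.48786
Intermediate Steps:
H = 52575 (H = (13463 + 92591) - 53479 = 106054 - 53479 = 52575)
j(E, S) = 2*S*(-15 + 2*E) (j(E, S) = (E + (-15 + E))*(2*S) = (-15 + 2*E)*(2*S) = 2*S*(-15 + 2*E))
(H + 410605)/(4047 + j(-562, -415)) = (52575 + 410605)/(4047 + 2*(-415)*(-15 + 2*(-562))) = 463180/(4047 + 2*(-415)*(-15 - 1124)) = 463180/(4047 + 2*(-415)*(-1139)) = 463180/(4047 + 945370) = 463180/949417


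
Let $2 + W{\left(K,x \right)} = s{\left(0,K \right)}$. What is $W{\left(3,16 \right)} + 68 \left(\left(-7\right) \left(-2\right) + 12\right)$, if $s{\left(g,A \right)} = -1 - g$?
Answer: $1765$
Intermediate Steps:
$W{\left(K,x \right)} = -3$ ($W{\left(K,x \right)} = -2 - 1 = -3$)
$W{\left(3,16 \right)} + 68 \left(\left(-7\right) \left(-2\right) + 12\right) = -3 + 68 \left(\left(-7\right) \left(-2\right) + 12\right) = -3 + 68 \left(14 + 12\right) = -3 + 68 \cdot 26 = -3 + 1768 = 1765$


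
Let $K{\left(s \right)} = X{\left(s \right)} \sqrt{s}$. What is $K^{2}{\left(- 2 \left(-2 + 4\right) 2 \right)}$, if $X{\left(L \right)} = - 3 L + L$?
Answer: $-2048$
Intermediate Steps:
$X{\left(L \right)} = - 2 L$
$K{\left(s \right)} = - 2 s^{\frac{3}{2}}$ ($K{\left(s \right)} = - 2 s \sqrt{s} = - 2 s^{\frac{3}{2}}$)
$K^{2}{\left(- 2 \left(-2 + 4\right) 2 \right)} = \left(- 2 \left(- 2 \left(-2 + 4\right) 2\right)^{\frac{3}{2}}\right)^{2} = \left(- 2 \left(\left(-2\right) 2 \cdot 2\right)^{\frac{3}{2}}\right)^{2} = \left(- 2 \left(\left(-4\right) 2\right)^{\frac{3}{2}}\right)^{2} = \left(- 2 \left(-8\right)^{\frac{3}{2}}\right)^{2} = \left(- 2 \left(- 16 i \sqrt{2}\right)\right)^{2} = \left(32 i \sqrt{2}\right)^{2} = -2048$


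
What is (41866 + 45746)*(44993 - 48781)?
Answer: -331874256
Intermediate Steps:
(41866 + 45746)*(44993 - 48781) = 87612*(-3788) = -331874256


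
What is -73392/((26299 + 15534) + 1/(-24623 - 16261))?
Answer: -3000558528/1710300371 ≈ -1.7544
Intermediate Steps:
-73392/((26299 + 15534) + 1/(-24623 - 16261)) = -73392/(41833 + 1/(-40884)) = -73392/(41833 - 1/40884) = -73392/1710300371/40884 = -73392*40884/1710300371 = -3000558528/1710300371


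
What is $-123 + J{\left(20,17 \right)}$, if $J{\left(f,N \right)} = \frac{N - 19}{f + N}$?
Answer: $- \frac{4553}{37} \approx -123.05$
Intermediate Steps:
$J{\left(f,N \right)} = \frac{-19 + N}{N + f}$
$-123 + J{\left(20,17 \right)} = -123 + \frac{-19 + 17}{17 + 20} = -123 + \frac{1}{37} \left(-2\right) = -123 - \frac{2}{37} = - \frac{4553}{37}$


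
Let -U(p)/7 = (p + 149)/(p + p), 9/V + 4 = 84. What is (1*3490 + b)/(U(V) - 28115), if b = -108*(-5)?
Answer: -72540/589573 ≈ -0.12304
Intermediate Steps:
V = 9/80 (V = 9/(-4 + 84) = 9/80 ≈ 0.11250)
U(p) = -7*(149 + p)/(2*p) (U(p) = -7*(p + 149)/(p + p) = -7*(149 + p)/(2*p))
b = 540
(1*3490 + b)/(U(V) - 28115) = (1*3490 + 540)/(7*(-149 - 1*9/80)/(2*(9/80)) - 28115) = (3490 + 540)/((7/2)*(80/9)*(-149 - 9/80) - 28115) = 4030/((7/2)*(80/9)*(-11929/80) - 28115) = 4030/(-83503/18 - 28115) = 4030/(-589573/18) = 4030*(-18/589573) = -72540/589573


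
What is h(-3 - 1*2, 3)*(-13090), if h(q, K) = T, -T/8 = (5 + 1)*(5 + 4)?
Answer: 5654880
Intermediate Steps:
T = -432 (T = -8*(5 + 1)*(5 + 4) = -48*9 = -8*54 = -432)
h(q, K) = -432
h(-3 - 1*2, 3)*(-13090) = -432*(-13090) = 5654880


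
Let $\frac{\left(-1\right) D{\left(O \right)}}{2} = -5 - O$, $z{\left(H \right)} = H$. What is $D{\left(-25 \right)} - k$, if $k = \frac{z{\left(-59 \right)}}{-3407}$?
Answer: $- \frac{136339}{3407} \approx -40.017$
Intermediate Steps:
$D{\left(O \right)} = 10 + 2 O$ ($D{\left(O \right)} = - 2 \left(-5 - O\right) = 10 + 2 O$)
$k = \frac{59}{3407}$ ($k = - \frac{59}{-3407} = \left(-59\right) \left(- \frac{1}{3407}\right) = \frac{59}{3407} \approx 0.017317$)
$D{\left(-25 \right)} - k = \left(10 + 2 \left(-25\right)\right) - \frac{59}{3407} = \left(10 - 50\right) - \frac{59}{3407} = -40 - \frac{59}{3407} = - \frac{136339}{3407}$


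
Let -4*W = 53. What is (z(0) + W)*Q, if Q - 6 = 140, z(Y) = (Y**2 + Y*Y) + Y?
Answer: -3869/2 ≈ -1934.5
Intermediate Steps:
W = -53/4 (W = -1/4*53 = -53/4 ≈ -13.250)
z(Y) = Y + 2*Y**2 (z(Y) = (Y**2 + Y**2) + Y = 2*Y**2 + Y = Y + 2*Y**2)
Q = 146 (Q = 6 + 140 = 146)
(z(0) + W)*Q = (0*(1 + 2*0) - 53/4)*146 = (0*(1 + 0) - 53/4)*146 = (0*1 - 53/4)*146 = (0 - 53/4)*146 = -53/4*146 = -3869/2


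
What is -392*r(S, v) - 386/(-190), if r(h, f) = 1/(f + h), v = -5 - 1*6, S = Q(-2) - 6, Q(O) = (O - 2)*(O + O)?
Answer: 37433/95 ≈ 394.03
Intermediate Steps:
Q(O) = 2*O*(-2 + O) (Q(O) = (-2 + O)*(2*O) = 2*O*(-2 + O))
S = 10 (S = 2*(-2)*(-2 - 2) - 6 = 2*(-2)*(-4) - 6 = 16 - 6 = 10)
v = -11 (v = -5 - 6 = -11)
-392*r(S, v) - 386/(-190) = -392/(-11 + 10) - 386/(-190) = -392/(-1) - 386*(-1/190) = -392*(-1) + 193/95 = 392 + 193/95 = 37433/95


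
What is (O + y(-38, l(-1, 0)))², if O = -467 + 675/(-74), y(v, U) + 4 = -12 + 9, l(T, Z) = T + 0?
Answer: 1278134001/5476 ≈ 2.3341e+5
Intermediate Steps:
l(T, Z) = T
y(v, U) = -7 (y(v, U) = -4 + (-12 + 9) = -4 - 3 = -7)
O = -35233/74 (O = -467 + 675*(-1/74) = -467 - 675/74 = -35233/74 ≈ -476.12)
(O + y(-38, l(-1, 0)))² = (-35233/74 - 7)² = (-35751/74)² = 1278134001/5476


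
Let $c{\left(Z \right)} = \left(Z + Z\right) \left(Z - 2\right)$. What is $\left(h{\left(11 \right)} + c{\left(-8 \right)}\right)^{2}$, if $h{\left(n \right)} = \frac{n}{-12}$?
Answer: $\frac{3644281}{144} \approx 25308.0$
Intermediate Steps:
$h{\left(n \right)} = - \frac{n}{12}$ ($h{\left(n \right)} = n \left(- \frac{1}{12}\right) = - \frac{n}{12}$)
$c{\left(Z \right)} = 2 Z \left(-2 + Z\right)$
$\left(h{\left(11 \right)} + c{\left(-8 \right)}\right)^{2} = \left(\left(- \frac{1}{12}\right) 11 + 2 \left(-8\right) \left(-2 - 8\right)\right)^{2} = \left(- \frac{11}{12} + 2 \left(-8\right) \left(-10\right)\right)^{2} = \left(- \frac{11}{12} + 160\right)^{2} = \left(\frac{1909}{12}\right)^{2} = \frac{3644281}{144}$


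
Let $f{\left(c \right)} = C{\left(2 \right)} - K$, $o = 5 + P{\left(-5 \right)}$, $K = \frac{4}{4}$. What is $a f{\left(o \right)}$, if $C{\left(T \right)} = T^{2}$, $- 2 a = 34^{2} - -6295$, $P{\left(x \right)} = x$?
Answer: $- \frac{22353}{2} \approx -11177.0$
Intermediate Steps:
$K = 1$ ($K = 4 \cdot \frac{1}{4} = 1$)
$a = - \frac{7451}{2}$ ($a = - \frac{34^{2} - -6295}{2} = - \frac{1156 + 6295}{2} = \left(- \frac{1}{2}\right) 7451 = - \frac{7451}{2} \approx -3725.5$)
$o = 0$ ($o = 5 - 5 = 0$)
$f{\left(c \right)} = 3$ ($f{\left(c \right)} = 2^{2} - 1 = 4 - 1 = 3$)
$a f{\left(o \right)} = \left(- \frac{7451}{2}\right) 3 = - \frac{22353}{2}$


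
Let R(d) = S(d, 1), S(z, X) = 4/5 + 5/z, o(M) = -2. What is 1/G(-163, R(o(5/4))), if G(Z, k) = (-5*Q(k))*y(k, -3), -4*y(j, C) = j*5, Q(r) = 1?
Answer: -8/85 ≈ -0.094118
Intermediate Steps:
S(z, X) = ⅘ + 5/z (S(z, X) = 4*(⅕) + 5/z = ⅘ + 5/z)
R(d) = ⅘ + 5/d
y(j, C) = -5*j/4 (y(j, C) = -j*5/4 = -5*j/4)
G(Z, k) = 25*k/4 (G(Z, k) = (-5*1)*(-5*k/4) = -(-25)*k/4 = 25*k/4)
1/G(-163, R(o(5/4))) = 1/(25*(⅘ + 5/(-2))/4) = 1/(25*(⅘ + 5*(-½))/4) = 1/(25*(⅘ - 5/2)/4) = 1/((25/4)*(-17/10)) = 1/(-85/8) = -8/85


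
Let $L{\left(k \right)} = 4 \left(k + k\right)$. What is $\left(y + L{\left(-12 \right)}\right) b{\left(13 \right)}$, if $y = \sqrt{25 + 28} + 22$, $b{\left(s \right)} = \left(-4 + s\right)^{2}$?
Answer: $-5994 + 81 \sqrt{53} \approx -5404.3$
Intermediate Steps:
$L{\left(k \right)} = 8 k$ ($L{\left(k \right)} = 4 \cdot 2 k = 8 k$)
$y = 22 + \sqrt{53}$ ($y = \sqrt{53} + 22 = 22 + \sqrt{53} \approx 29.28$)
$\left(y + L{\left(-12 \right)}\right) b{\left(13 \right)} = \left(\left(22 + \sqrt{53}\right) + 8 \left(-12\right)\right) \left(-4 + 13\right)^{2} = \left(\left(22 + \sqrt{53}\right) - 96\right) 9^{2} = \left(-74 + \sqrt{53}\right) 81 = -5994 + 81 \sqrt{53}$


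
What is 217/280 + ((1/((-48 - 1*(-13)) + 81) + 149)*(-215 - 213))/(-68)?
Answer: 14681821/15640 ≈ 938.74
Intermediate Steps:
217/280 + ((1/((-48 - 1*(-13)) + 81) + 149)*(-215 - 213))/(-68) = 217*(1/280) + ((1/((-48 + 13) + 81) + 149)*(-428))*(-1/68) = 31/40 + ((1/(-35 + 81) + 149)*(-428))*(-1/68) = 31/40 + ((1/46 + 149)*(-428))*(-1/68) = 31/40 + ((6855/46)*(-428))*(-1/68) = 31/40 - 1466970/23*(-1/68) = 31/40 + 733485/782 = 14681821/15640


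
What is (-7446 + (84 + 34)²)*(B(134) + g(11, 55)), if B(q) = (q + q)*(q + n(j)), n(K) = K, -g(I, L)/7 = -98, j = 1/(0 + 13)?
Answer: 3083800076/13 ≈ 2.3722e+8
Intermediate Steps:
j = 1/13 ≈ 0.076923
g(I, L) = 686 (g(I, L) = -7*(-98) = 686)
B(q) = 2*q*(1/13 + q) (B(q) = (q + q)*(q + 1/13) = (2*q)*(1/13 + q) = 2*q*(1/13 + q))
(-7446 + (84 + 34)²)*(B(134) + g(11, 55)) = (-7446 + (84 + 34)²)*((2/13)*134*(1 + 13*134) + 686) = (-7446 + 118²)*((2/13)*134*(1 + 1742) + 686) = (-7446 + 13924)*((2/13)*134*1743 + 686) = 6478*(467124/13 + 686) = 6478*(476042/13) = 3083800076/13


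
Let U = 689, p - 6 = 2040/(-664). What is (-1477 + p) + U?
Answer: -65161/83 ≈ -785.07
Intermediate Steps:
p = 243/83 (p = 6 + 2040/(-664) = 6 + 2040*(-1/664) = 6 - 255/83 = 243/83 ≈ 2.9277)
(-1477 + p) + U = (-1477 + 243/83) + 689 = -122348/83 + 689 = -65161/83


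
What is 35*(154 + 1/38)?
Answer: 204855/38 ≈ 5390.9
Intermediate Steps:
35*(154 + 1/38) = 35*(5853/38) = 204855/38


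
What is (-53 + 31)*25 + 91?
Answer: -459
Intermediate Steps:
(-53 + 31)*25 + 91 = -22*25 + 91 = -550 + 91 = -459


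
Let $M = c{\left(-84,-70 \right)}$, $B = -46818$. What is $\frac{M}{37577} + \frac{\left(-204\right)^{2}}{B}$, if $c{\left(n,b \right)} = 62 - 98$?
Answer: $- \frac{300940}{338193} \approx -0.88985$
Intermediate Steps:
$c{\left(n,b \right)} = -36$
$M = -36$
$\frac{M}{37577} + \frac{\left(-204\right)^{2}}{B} = - \frac{36}{37577} + \frac{\left(-204\right)^{2}}{-46818} = \left(-36\right) \frac{1}{37577} + 41616 \left(- \frac{1}{46818}\right) = - \frac{36}{37577} - \frac{8}{9} = - \frac{300940}{338193}$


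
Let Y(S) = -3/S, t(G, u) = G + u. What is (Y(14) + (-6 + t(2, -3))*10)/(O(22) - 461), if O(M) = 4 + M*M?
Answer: -983/378 ≈ -2.6005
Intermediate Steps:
O(M) = 4 + M²
(Y(14) + (-6 + t(2, -3))*10)/(O(22) - 461) = (-3/14 + (-6 + (2 - 3))*10)/((4 + 22²) - 461) = (-3*1/14 + (-6 - 1)*10)/((4 + 484) - 461) = (-3/14 - 7*10)/(488 - 461) = (-3/14 - 70)/27 = -983/14*1/27 = -983/378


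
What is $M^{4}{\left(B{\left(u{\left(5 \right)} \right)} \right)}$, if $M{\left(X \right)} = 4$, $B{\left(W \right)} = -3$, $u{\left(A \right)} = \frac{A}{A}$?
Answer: $256$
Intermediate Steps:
$u{\left(A \right)} = 1$
$M^{4}{\left(B{\left(u{\left(5 \right)} \right)} \right)} = 4^{4} = 256$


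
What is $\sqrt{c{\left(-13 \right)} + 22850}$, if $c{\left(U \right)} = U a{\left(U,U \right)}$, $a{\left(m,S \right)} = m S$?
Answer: $\sqrt{20653} \approx 143.71$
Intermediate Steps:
$a{\left(m,S \right)} = S m$
$c{\left(U \right)} = U^{3}$ ($c{\left(U \right)} = U U U = U U^{2} = U^{3}$)
$\sqrt{c{\left(-13 \right)} + 22850} = \sqrt{\left(-13\right)^{3} + 22850} = \sqrt{-2197 + 22850} = \sqrt{20653}$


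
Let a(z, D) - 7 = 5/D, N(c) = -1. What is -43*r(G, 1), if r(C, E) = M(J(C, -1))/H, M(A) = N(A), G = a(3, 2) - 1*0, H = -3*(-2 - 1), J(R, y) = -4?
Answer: 43/9 ≈ 4.7778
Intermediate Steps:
a(z, D) = 7 + 5/D
H = 9 (H = -3*(-3) = 9)
G = 19/2 (G = (7 + 5/2) - 1*0 = (7 + 5*(½)) + 0 = (7 + 5/2) + 0 = 19/2 + 0 = 19/2 ≈ 9.5000)
M(A) = -1
r(C, E) = -⅑ (r(C, E) = -1/9 = -1*⅑ = -⅑)
-43*r(G, 1) = -43*(-⅑) = 43/9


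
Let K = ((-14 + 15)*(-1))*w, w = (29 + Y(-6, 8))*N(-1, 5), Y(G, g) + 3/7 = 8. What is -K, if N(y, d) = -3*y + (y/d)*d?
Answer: 512/7 ≈ 73.143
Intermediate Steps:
N(y, d) = -2*y (N(y, d) = -3*y + y = -2*y)
Y(G, g) = 53/7 (Y(G, g) = -3/7 + 8 = 53/7)
w = 512/7 (w = (29 + 53/7)*(-2*(-1)) = (256/7)*2 = 512/7 ≈ 73.143)
K = -512/7 (K = ((-14 + 15)*(-1))*(512/7) = (1*(-1))*(512/7) = -1*512/7 = -512/7 ≈ -73.143)
-K = -1*(-512/7) = 512/7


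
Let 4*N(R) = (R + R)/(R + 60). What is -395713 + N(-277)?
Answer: -171739165/434 ≈ -3.9571e+5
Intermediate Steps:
N(R) = R/(2*(60 + R)) (N(R) = ((R + R)/(R + 60))/4 = ((2*R)/(60 + R))/4 = (2*R/(60 + R))/4 = R/(2*(60 + R)))
-395713 + N(-277) = -395713 + (½)*(-277)/(60 - 277) = -395713 + (½)*(-277)/(-217) = -395713 + (½)*(-277)*(-1/217) = -395713 + 277/434 = -171739165/434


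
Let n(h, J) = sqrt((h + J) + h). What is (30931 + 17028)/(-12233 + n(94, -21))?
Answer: -586682447/149646122 - 47959*sqrt(167)/149646122 ≈ -3.9246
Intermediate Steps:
n(h, J) = sqrt(J + 2*h) (n(h, J) = sqrt((J + h) + h) = sqrt(J + 2*h))
(30931 + 17028)/(-12233 + n(94, -21)) = (30931 + 17028)/(-12233 + sqrt(-21 + 2*94)) = 47959/(-12233 + sqrt(-21 + 188)) = 47959/(-12233 + sqrt(167))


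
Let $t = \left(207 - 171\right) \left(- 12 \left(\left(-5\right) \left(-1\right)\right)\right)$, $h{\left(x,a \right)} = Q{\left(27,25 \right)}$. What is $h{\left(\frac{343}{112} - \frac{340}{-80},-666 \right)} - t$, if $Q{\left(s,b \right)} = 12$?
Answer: $2172$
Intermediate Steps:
$h{\left(x,a \right)} = 12$
$t = -2160$ ($t = 36 \left(\left(-12\right) 5\right) = 36 \left(-60\right) = -2160$)
$h{\left(\frac{343}{112} - \frac{340}{-80},-666 \right)} - t = 12 - -2160 = 12 + 2160 = 2172$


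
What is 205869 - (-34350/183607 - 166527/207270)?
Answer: 870514916154311/4228469210 ≈ 2.0587e+5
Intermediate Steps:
205869 - (-34350/183607 - 166527/207270) = 205869 - (-34350*1/183607 - 166527*1/207270) = 205869 - (-34350/183607 - 18503/23030) = 205869 - 1*(-4188360821/4228469210) = 205869 + 4188360821/4228469210 = 870514916154311/4228469210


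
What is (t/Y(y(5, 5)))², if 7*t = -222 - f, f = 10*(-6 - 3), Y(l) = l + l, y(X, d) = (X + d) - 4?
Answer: 121/49 ≈ 2.4694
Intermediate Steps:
y(X, d) = -4 + X + d
Y(l) = 2*l
f = -90 (f = 10*(-9) = -90)
t = -132/7 (t = (-222 - 1*(-90))/7 = (-222 + 90)/7 = (⅐)*(-132) = -132/7 ≈ -18.857)
(t/Y(y(5, 5)))² = (-132*1/(2*(-4 + 5 + 5))/7)² = (-132/(7*(2*6)))² = (-132/7/12)² = (-132/7*1/12)² = (-11/7)² = 121/49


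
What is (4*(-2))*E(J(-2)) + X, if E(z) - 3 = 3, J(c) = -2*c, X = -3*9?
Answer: -75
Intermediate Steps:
X = -27
E(z) = 6 (E(z) = 3 + 3 = 6)
(4*(-2))*E(J(-2)) + X = (4*(-2))*6 - 27 = -8*6 - 27 = -48 - 27 = -75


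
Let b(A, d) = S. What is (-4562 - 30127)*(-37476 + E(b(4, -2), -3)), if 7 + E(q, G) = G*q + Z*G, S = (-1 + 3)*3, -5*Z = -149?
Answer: 6519866928/5 ≈ 1.3040e+9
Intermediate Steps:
Z = 149/5 (Z = -1/5*(-149) = 149/5 ≈ 29.800)
S = 6 (S = 2*3 = 6)
b(A, d) = 6
E(q, G) = -7 + 149*G/5 + G*q (E(q, G) = -7 + (G*q + 149*G/5) = -7 + (149*G/5 + G*q) = -7 + 149*G/5 + G*q)
(-4562 - 30127)*(-37476 + E(b(4, -2), -3)) = (-4562 - 30127)*(-37476 + (-7 + (149/5)*(-3) - 3*6)) = -34689*(-37476 + (-7 - 447/5 - 18)) = -34689*(-37476 - 572/5) = -34689*(-187952/5) = 6519866928/5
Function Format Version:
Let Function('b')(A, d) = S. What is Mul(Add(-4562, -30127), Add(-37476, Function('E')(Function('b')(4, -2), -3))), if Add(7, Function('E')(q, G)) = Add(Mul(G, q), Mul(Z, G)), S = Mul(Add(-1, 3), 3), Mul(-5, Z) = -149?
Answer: Rational(6519866928, 5) ≈ 1.3040e+9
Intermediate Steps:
Z = Rational(149, 5) (Z = Mul(Rational(-1, 5), -149) = Rational(149, 5) ≈ 29.800)
S = 6 (S = Mul(2, 3) = 6)
Function('b')(A, d) = 6
Function('E')(q, G) = Add(-7, Mul(Rational(149, 5), G), Mul(G, q)) (Function('E')(q, G) = Add(-7, Add(Mul(G, q), Mul(Rational(149, 5), G))) = Add(-7, Add(Mul(Rational(149, 5), G), Mul(G, q))) = Add(-7, Mul(Rational(149, 5), G), Mul(G, q)))
Mul(Add(-4562, -30127), Add(-37476, Function('E')(Function('b')(4, -2), -3))) = Mul(Add(-4562, -30127), Add(-37476, Add(-7, Mul(Rational(149, 5), -3), Mul(-3, 6)))) = Mul(-34689, Add(-37476, Add(-7, Rational(-447, 5), -18))) = Mul(-34689, Add(-37476, Rational(-572, 5))) = Mul(-34689, Rational(-187952, 5)) = Rational(6519866928, 5)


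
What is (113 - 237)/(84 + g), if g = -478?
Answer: 62/197 ≈ 0.31472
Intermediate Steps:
(113 - 237)/(84 + g) = (113 - 237)/(84 - 478) = -124/(-394) = -124*(-1/394) = 62/197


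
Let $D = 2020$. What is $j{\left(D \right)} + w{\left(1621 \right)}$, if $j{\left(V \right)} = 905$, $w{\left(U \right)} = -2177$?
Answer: $-1272$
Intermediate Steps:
$j{\left(D \right)} + w{\left(1621 \right)} = 905 - 2177 = -1272$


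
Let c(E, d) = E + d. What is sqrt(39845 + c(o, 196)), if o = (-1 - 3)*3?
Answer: sqrt(40029) ≈ 200.07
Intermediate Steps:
o = -12 (o = -4*3 = -12)
sqrt(39845 + c(o, 196)) = sqrt(39845 + (-12 + 196)) = sqrt(39845 + 184) = sqrt(40029)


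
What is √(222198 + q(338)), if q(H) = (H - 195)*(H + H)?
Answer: √318866 ≈ 564.68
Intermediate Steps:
q(H) = 2*H*(-195 + H) (q(H) = (-195 + H)*(2*H) = 2*H*(-195 + H))
√(222198 + q(338)) = √(222198 + 2*338*(-195 + 338)) = √(222198 + 2*338*143) = √(222198 + 96668) = √318866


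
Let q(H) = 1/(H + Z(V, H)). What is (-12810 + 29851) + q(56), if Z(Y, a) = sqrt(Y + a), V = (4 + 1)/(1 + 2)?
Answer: 157373803/9235 - sqrt(519)/9235 ≈ 17041.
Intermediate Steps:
V = 5/3 ≈ 1.6667
q(H) = 1/(H + sqrt(5/3 + H))
(-12810 + 29851) + q(56) = (-12810 + 29851) + 3/(3*56 + sqrt(3)*sqrt(5 + 3*56)) = 17041 + 3/(168 + sqrt(3)*sqrt(5 + 168)) = 17041 + 3/(168 + sqrt(3)*sqrt(173)) = 17041 + 3/(168 + sqrt(519))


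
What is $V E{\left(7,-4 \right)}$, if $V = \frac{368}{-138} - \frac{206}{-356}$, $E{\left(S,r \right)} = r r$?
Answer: $- \frac{8920}{267} \approx -33.408$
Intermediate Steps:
$E{\left(S,r \right)} = r^{2}$
$V = - \frac{1115}{534}$ ($V = 368 \left(- \frac{1}{138}\right) - - \frac{103}{178} = - \frac{8}{3} + \frac{103}{178} = - \frac{1115}{534} \approx -2.088$)
$V E{\left(7,-4 \right)} = - \frac{1115 \left(-4\right)^{2}}{534} = \left(- \frac{1115}{534}\right) 16 = - \frac{8920}{267}$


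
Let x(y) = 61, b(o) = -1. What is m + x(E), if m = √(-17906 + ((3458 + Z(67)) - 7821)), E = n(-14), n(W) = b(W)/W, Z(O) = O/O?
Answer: 61 + 2*I*√5567 ≈ 61.0 + 149.22*I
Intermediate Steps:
Z(O) = 1
n(W) = -1/W
E = 1/14 (E = -1/(-14) = -1*(-1/14) = 1/14 ≈ 0.071429)
m = 2*I*√5567 (m = √(-17906 + ((3458 + 1) - 7821)) = √(-17906 + (3459 - 7821)) = √(-17906 - 4362) = √(-22268) = 2*I*√5567 ≈ 149.22*I)
m + x(E) = 2*I*√5567 + 61 = 61 + 2*I*√5567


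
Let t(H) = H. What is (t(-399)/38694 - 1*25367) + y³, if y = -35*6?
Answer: -119775561699/12898 ≈ -9.2864e+6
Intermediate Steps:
y = -210
(t(-399)/38694 - 1*25367) + y³ = (-399/38694 - 1*25367) + (-210)³ = (-399*1/38694 - 25367) - 9261000 = (-133/12898 - 25367) - 9261000 = -327183699/12898 - 9261000 = -119775561699/12898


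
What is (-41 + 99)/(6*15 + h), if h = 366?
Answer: 29/228 ≈ 0.12719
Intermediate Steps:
(-41 + 99)/(6*15 + h) = (-41 + 99)/(6*15 + 366) = 58/(90 + 366) = 58/456 = 58*(1/456) = 29/228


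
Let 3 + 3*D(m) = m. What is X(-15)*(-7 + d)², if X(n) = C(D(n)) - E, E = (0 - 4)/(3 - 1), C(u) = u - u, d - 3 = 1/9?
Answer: 2450/81 ≈ 30.247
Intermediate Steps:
D(m) = -1 + m/3
d = 28/9 (d = 3 + 1/9 = 3 + ⅑ = 28/9 ≈ 3.1111)
C(u) = 0
E = -2 (E = -4/2 = -4*½ = -2)
X(n) = 2 (X(n) = 0 - 1*(-2) = 0 + 2 = 2)
X(-15)*(-7 + d)² = 2*(-7 + 28/9)² = 2*(-35/9)² = 2*(1225/81) = 2450/81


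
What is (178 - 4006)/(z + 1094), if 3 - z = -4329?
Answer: -1914/2713 ≈ -0.70549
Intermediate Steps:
z = 4332 (z = 3 - 1*(-4329) = 3 + 4329 = 4332)
(178 - 4006)/(z + 1094) = (178 - 4006)/(4332 + 1094) = -3828/5426 = -3828*1/5426 = -1914/2713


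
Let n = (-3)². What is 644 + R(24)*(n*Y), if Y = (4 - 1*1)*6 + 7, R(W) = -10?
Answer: -1606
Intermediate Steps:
Y = 25 (Y = (4 - 1)*6 + 7 = 3*6 + 7 = 18 + 7 = 25)
n = 9
644 + R(24)*(n*Y) = 644 - 90*25 = 644 - 10*225 = 644 - 2250 = -1606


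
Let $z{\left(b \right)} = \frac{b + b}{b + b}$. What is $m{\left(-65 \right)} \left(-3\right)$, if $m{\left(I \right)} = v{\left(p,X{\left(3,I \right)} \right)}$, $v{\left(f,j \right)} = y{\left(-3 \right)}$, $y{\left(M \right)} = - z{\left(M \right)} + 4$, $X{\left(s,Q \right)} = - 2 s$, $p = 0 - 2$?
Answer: $-9$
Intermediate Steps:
$p = -2$
$z{\left(b \right)} = 1$ ($z{\left(b \right)} = \frac{2 b}{2 b} = 2 b \frac{1}{2 b} = 1$)
$y{\left(M \right)} = 3$ ($y{\left(M \right)} = \left(-1\right) 1 + 4 = -1 + 4 = 3$)
$v{\left(f,j \right)} = 3$
$m{\left(I \right)} = 3$
$m{\left(-65 \right)} \left(-3\right) = 3 \left(-3\right) = -9$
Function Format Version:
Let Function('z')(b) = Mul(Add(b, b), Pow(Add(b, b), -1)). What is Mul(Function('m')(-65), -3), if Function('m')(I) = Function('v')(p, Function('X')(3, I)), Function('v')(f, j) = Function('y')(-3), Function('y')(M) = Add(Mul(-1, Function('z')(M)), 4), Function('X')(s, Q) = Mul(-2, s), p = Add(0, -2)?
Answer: -9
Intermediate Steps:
p = -2
Function('z')(b) = 1 (Function('z')(b) = Mul(Mul(2, b), Pow(Mul(2, b), -1)) = Mul(Mul(2, b), Mul(Rational(1, 2), Pow(b, -1))) = 1)
Function('y')(M) = 3 (Function('y')(M) = Add(Mul(-1, 1), 4) = Add(-1, 4) = 3)
Function('v')(f, j) = 3
Function('m')(I) = 3
Mul(Function('m')(-65), -3) = Mul(3, -3) = -9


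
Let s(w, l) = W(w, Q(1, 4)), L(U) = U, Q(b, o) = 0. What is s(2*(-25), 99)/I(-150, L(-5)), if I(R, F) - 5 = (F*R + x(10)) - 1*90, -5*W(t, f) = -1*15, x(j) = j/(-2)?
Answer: 1/220 ≈ 0.0045455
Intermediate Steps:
x(j) = -j/2 (x(j) = j*(-½) = -j/2)
W(t, f) = 3 (W(t, f) = -(-1)*15/5 = -⅕*(-15) = 3)
s(w, l) = 3
I(R, F) = -90 + F*R (I(R, F) = 5 + ((F*R - ½*10) - 1*90) = 5 + ((F*R - 5) - 90) = 5 + ((-5 + F*R) - 90) = 5 + (-95 + F*R) = -90 + F*R)
s(2*(-25), 99)/I(-150, L(-5)) = 3/(-90 - 5*(-150)) = 3/(-90 + 750) = 3/660 = 3*(1/660) = 1/220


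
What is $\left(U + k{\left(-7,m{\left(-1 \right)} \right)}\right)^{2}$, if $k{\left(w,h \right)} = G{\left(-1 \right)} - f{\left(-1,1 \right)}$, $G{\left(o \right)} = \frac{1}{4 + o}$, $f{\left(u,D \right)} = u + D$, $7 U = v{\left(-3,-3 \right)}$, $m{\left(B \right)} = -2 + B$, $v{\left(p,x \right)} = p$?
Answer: $\frac{4}{441} \approx 0.0090703$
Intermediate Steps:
$U = - \frac{3}{7}$ ($U = \frac{1}{7} \left(-3\right) = - \frac{3}{7} \approx -0.42857$)
$f{\left(u,D \right)} = D + u$
$k{\left(w,h \right)} = \frac{1}{3}$ ($k{\left(w,h \right)} = \frac{1}{4 - 1} - \left(1 - 1\right) = \frac{1}{3} - 0 = \frac{1}{3} + 0 = \frac{1}{3}$)
$\left(U + k{\left(-7,m{\left(-1 \right)} \right)}\right)^{2} = \left(- \frac{3}{7} + \frac{1}{3}\right)^{2} = \left(- \frac{2}{21}\right)^{2} = \frac{4}{441}$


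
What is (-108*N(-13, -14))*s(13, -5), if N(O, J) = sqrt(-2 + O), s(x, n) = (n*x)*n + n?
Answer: -34560*I*sqrt(15) ≈ -1.3385e+5*I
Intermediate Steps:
s(x, n) = n + x*n**2 (s(x, n) = x*n**2 + n = n + x*n**2)
(-108*N(-13, -14))*s(13, -5) = (-108*sqrt(-2 - 13))*(-5*(1 - 5*13)) = (-108*I*sqrt(15))*(-5*(1 - 65)) = (-108*I*sqrt(15))*(-5*(-64)) = -108*I*sqrt(15)*320 = -34560*I*sqrt(15)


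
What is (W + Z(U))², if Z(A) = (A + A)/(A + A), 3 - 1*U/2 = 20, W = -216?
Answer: 46225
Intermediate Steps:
U = -34 (U = 6 - 2*20 = 6 - 40 = -34)
Z(A) = 1 (Z(A) = (2*A)/((2*A)) = (2*A)*(1/(2*A)) = 1)
(W + Z(U))² = (-216 + 1)² = (-215)² = 46225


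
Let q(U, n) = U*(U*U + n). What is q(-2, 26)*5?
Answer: -300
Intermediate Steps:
q(U, n) = U*(n + U²) (q(U, n) = U*(U² + n) = U*(n + U²))
q(-2, 26)*5 = -2*(26 + (-2)²)*5 = -2*(26 + 4)*5 = -2*30*5 = -60*5 = -300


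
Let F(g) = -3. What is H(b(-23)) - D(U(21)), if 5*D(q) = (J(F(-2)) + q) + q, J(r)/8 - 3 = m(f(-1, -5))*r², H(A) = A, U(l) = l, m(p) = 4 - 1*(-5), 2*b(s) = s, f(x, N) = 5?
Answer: -1543/10 ≈ -154.30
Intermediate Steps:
b(s) = s/2
m(p) = 9 (m(p) = 4 + 5 = 9)
J(r) = 24 + 72*r² (J(r) = 24 + 8*(9*r²) = 24 + 72*r²)
D(q) = 672/5 + 2*q/5 (D(q) = (((24 + 72*(-3)²) + q) + q)/5 = (((24 + 72*9) + q) + q)/5 = (((24 + 648) + q) + q)/5 = ((672 + q) + q)/5 = (672 + 2*q)/5 = 672/5 + 2*q/5)
H(b(-23)) - D(U(21)) = (½)*(-23) - (672/5 + (⅖)*21) = -23/2 - (672/5 + 42/5) = -23/2 - 1*714/5 = -23/2 - 714/5 = -1543/10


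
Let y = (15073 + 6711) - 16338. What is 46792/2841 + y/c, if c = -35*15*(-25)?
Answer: 9993922/591875 ≈ 16.885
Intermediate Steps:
c = 13125 (c = -525*(-25) = 13125)
y = 5446 (y = 21784 - 16338 = 5446)
46792/2841 + y/c = 46792/2841 + 5446/13125 = 46792*(1/2841) + 5446*(1/13125) = 46792/2841 + 778/1875 = 9993922/591875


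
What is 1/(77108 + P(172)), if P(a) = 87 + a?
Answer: 1/77367 ≈ 1.2925e-5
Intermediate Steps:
1/(77108 + P(172)) = 1/(77108 + (87 + 172)) = 1/(77108 + 259) = 1/77367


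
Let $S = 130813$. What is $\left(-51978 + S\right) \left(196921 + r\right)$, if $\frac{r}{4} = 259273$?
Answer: $97283414855$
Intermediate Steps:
$r = 1037092$ ($r = 4 \cdot 259273 = 1037092$)
$\left(-51978 + S\right) \left(196921 + r\right) = \left(-51978 + 130813\right) \left(196921 + 1037092\right) = 78835 \cdot 1234013 = 97283414855$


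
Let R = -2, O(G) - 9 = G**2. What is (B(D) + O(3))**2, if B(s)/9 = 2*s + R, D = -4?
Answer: 5184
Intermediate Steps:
O(G) = 9 + G**2
B(s) = -18 + 18*s (B(s) = 9*(2*s - 2) = 9*(-2 + 2*s) = -18 + 18*s)
(B(D) + O(3))**2 = ((-18 + 18*(-4)) + (9 + 3**2))**2 = ((-18 - 72) + (9 + 9))**2 = (-90 + 18)**2 = (-72)**2 = 5184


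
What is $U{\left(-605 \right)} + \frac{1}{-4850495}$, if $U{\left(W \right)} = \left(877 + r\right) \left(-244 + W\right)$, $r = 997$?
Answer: $- \frac{7717263657871}{4850495} \approx -1.591 \cdot 10^{6}$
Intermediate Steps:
$U{\left(W \right)} = -457256 + 1874 W$ ($U{\left(W \right)} = \left(877 + 997\right) \left(-244 + W\right) = 1874 \left(-244 + W\right) = -457256 + 1874 W$)
$U{\left(-605 \right)} + \frac{1}{-4850495} = \left(-457256 + 1874 \left(-605\right)\right) + \frac{1}{-4850495} = \left(-457256 - 1133770\right) - \frac{1}{4850495} = -1591026 - \frac{1}{4850495} = - \frac{7717263657871}{4850495}$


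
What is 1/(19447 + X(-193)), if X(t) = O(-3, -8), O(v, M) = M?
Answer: 1/19439 ≈ 5.1443e-5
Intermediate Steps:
X(t) = -8
1/(19447 + X(-193)) = 1/(19447 - 8) = 1/19439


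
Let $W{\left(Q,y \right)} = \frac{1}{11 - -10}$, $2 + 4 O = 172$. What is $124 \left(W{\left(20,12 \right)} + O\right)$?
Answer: $\frac{110794}{21} \approx 5275.9$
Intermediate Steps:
$O = \frac{85}{2}$ ($O = - \frac{1}{2} + \frac{1}{4} \cdot 172 = - \frac{1}{2} + 43 = \frac{85}{2} \approx 42.5$)
$W{\left(Q,y \right)} = \frac{1}{21}$ ($W{\left(Q,y \right)} = \frac{1}{11 + 10} = \frac{1}{21}$)
$124 \left(W{\left(20,12 \right)} + O\right) = 124 \left(\frac{1}{21} + \frac{85}{2}\right) = 124 \cdot \frac{1787}{42} = \frac{110794}{21}$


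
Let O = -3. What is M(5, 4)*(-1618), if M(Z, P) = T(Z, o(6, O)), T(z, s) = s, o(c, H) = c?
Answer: -9708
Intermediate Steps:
M(Z, P) = 6
M(5, 4)*(-1618) = 6*(-1618) = -9708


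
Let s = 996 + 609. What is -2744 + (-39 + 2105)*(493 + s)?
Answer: 4331724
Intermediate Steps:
s = 1605
-2744 + (-39 + 2105)*(493 + s) = -2744 + (-39 + 2105)*(493 + 1605) = -2744 + 2066*2098 = -2744 + 4334468 = 4331724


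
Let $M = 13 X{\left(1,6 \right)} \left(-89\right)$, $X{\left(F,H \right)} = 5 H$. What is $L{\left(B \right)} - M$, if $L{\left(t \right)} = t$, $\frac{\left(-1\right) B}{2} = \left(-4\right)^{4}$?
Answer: $34198$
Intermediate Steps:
$B = -512$ ($B = - 2 \left(-4\right)^{4} = \left(-2\right) 256 = -512$)
$M = -34710$ ($M = 13 \cdot 5 \cdot 6 \left(-89\right) = 13 \cdot 30 \left(-89\right) = 390 \left(-89\right) = -34710$)
$L{\left(B \right)} - M = -512 - -34710 = -512 + 34710 = 34198$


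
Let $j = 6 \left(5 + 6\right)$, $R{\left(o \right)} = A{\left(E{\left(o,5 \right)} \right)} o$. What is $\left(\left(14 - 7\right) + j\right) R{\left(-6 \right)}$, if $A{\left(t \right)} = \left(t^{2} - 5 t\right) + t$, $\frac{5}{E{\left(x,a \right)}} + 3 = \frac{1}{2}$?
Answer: $-5256$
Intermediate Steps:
$E{\left(x,a \right)} = -2$ ($E{\left(x,a \right)} = \frac{5}{-3 + \frac{1}{2}} = \frac{5}{- \frac{5}{2}} = 5 \left(- \frac{2}{5}\right) = -2$)
$A{\left(t \right)} = t^{2} - 4 t$
$R{\left(o \right)} = 12 o$ ($R{\left(o \right)} = - 2 \left(-4 - 2\right) o = \left(-2\right) \left(-6\right) o = 12 o$)
$j = 66$ ($j = 6 \cdot 11 = 66$)
$\left(\left(14 - 7\right) + j\right) R{\left(-6 \right)} = \left(\left(14 - 7\right) + 66\right) 12 \left(-6\right) = \left(\left(14 - 7\right) + 66\right) \left(-72\right) = \left(7 + 66\right) \left(-72\right) = 73 \left(-72\right) = -5256$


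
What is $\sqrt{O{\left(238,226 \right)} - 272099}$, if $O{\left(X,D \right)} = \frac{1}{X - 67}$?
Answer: $\frac{4 i \sqrt{55253102}}{57} \approx 521.63 i$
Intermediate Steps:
$O{\left(X,D \right)} = \frac{1}{-67 + X}$
$\sqrt{O{\left(238,226 \right)} - 272099} = \sqrt{\frac{1}{-67 + 238} - 272099} = \sqrt{\frac{1}{171} - 272099} = \sqrt{- \frac{46528928}{171}} = \frac{4 i \sqrt{55253102}}{57}$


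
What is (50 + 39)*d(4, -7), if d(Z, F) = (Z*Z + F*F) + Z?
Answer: 6141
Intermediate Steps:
d(Z, F) = Z + F**2 + Z**2 (d(Z, F) = (Z**2 + F**2) + Z = (F**2 + Z**2) + Z = Z + F**2 + Z**2)
(50 + 39)*d(4, -7) = (50 + 39)*(4 + (-7)**2 + 4**2) = 89*(4 + 49 + 16) = 89*69 = 6141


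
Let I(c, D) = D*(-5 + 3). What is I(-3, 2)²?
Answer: 16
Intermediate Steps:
I(c, D) = -2*D (I(c, D) = D*(-2) = -2*D)
I(-3, 2)² = (-2*2)² = (-4)² = 16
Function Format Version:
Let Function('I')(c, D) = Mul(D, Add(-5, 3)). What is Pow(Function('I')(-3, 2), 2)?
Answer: 16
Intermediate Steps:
Function('I')(c, D) = Mul(-2, D) (Function('I')(c, D) = Mul(D, -2) = Mul(-2, D))
Pow(Function('I')(-3, 2), 2) = Pow(Mul(-2, 2), 2) = Pow(-4, 2) = 16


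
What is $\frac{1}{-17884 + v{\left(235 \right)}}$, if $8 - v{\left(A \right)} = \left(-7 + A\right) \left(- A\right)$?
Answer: $\frac{1}{35704} \approx 2.8008 \cdot 10^{-5}$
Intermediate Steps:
$v{\left(A \right)} = 8 + A \left(-7 + A\right)$ ($v{\left(A \right)} = 8 - \left(-7 + A\right) \left(- A\right) = 8 - - A \left(-7 + A\right) = 8 + A \left(-7 + A\right)$)
$\frac{1}{-17884 + v{\left(235 \right)}} = \frac{1}{-17884 + \left(8 + 235^{2} - 1645\right)} = \frac{1}{-17884 + \left(8 + 55225 - 1645\right)} = \frac{1}{-17884 + 53588} = \frac{1}{35704}$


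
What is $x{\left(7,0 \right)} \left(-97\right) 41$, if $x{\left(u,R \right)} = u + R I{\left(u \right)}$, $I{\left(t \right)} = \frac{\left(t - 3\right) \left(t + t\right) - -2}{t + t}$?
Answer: $-27839$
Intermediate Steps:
$I{\left(t \right)} = \frac{2 + 2 t \left(-3 + t\right)}{2 t}$ ($I{\left(t \right)} = \frac{\left(-3 + t\right) 2 t + 2}{2 t} = \left(2 t \left(-3 + t\right) + 2\right) \frac{1}{2 t} = \left(2 + 2 t \left(-3 + t\right)\right) \frac{1}{2 t} = \frac{2 + 2 t \left(-3 + t\right)}{2 t}$)
$x{\left(u,R \right)} = u + R \left(-3 + u + \frac{1}{u}\right)$
$x{\left(7,0 \right)} \left(-97\right) 41 = \left(7 - 0 + 0 \cdot 7 + \frac{0}{7}\right) \left(-97\right) 41 = \left(7 + 0 + 0 + 0 \cdot \frac{1}{7}\right) \left(-97\right) 41 = \left(7 + 0 + 0 + 0\right) \left(-97\right) 41 = 7 \left(-97\right) 41 = \left(-679\right) 41 = -27839$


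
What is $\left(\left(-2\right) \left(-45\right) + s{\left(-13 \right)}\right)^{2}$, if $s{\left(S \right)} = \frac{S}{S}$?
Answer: $8281$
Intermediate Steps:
$s{\left(S \right)} = 1$
$\left(\left(-2\right) \left(-45\right) + s{\left(-13 \right)}\right)^{2} = \left(\left(-2\right) \left(-45\right) + 1\right)^{2} = \left(90 + 1\right)^{2} = 91^{2} = 8281$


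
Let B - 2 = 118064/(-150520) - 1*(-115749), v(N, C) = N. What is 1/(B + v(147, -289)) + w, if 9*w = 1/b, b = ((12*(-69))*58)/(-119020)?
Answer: 3604775994365/13090178490336 ≈ 0.27538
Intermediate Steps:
b = 12006/29755 (b = -828*58*(-1/119020) = -48024*(-1/119020) = 12006/29755 ≈ 0.40350)
B = 2177840307/18815 (B = 2 + (118064/(-150520) - 1*(-115749)) = 2 + (118064*(-1/150520) + 115749) = 2 + (-14758/18815 + 115749) = 2 + 2177802677/18815 = 2177840307/18815 ≈ 1.1575e+5)
w = 29755/108054 (w = 1/(9*(12006/29755)) = (⅑)*(29755/12006) = 29755/108054 ≈ 0.27537)
1/(B + v(147, -289)) + w = 1/(2177840307/18815 + 147) + 29755/108054 = 1/(2180606112/18815) + 29755/108054 = 18815/2180606112 + 29755/108054 = 3604775994365/13090178490336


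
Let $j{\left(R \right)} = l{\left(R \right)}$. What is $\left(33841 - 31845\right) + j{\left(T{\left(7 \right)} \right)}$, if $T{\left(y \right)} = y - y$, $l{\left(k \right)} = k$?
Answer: $1996$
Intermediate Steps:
$T{\left(y \right)} = 0$
$j{\left(R \right)} = R$
$\left(33841 - 31845\right) + j{\left(T{\left(7 \right)} \right)} = \left(33841 - 31845\right) + 0 = 1996 + 0 = 1996$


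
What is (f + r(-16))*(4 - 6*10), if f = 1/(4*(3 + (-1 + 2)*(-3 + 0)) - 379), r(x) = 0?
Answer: 56/379 ≈ 0.14776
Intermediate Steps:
f = -1/379 (f = 1/(4*(3 + 1*(-3)) - 379) = 1/(4*(3 - 3) - 379) = 1/(4*0 - 379) = 1/(0 - 379) = 1/(-379) = -1/379 ≈ -0.0026385)
(f + r(-16))*(4 - 6*10) = (-1/379 + 0)*(4 - 6*10) = -(4 - 60)/379 = -1/379*(-56) = 56/379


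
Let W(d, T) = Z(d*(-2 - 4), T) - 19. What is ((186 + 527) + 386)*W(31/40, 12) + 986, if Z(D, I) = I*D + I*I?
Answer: 385184/5 ≈ 77037.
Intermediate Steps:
Z(D, I) = I² + D*I (Z(D, I) = D*I + I² = I² + D*I)
W(d, T) = -19 + T*(T - 6*d) (W(d, T) = T*(d*(-2 - 4) + T) - 19 = T*(d*(-6) + T) - 19 = T*(-6*d + T) - 19 = T*(T - 6*d) - 19 = -19 + T*(T - 6*d))
((186 + 527) + 386)*W(31/40, 12) + 986 = ((186 + 527) + 386)*(-19 + 12*(12 - 186/40)) + 986 = (713 + 386)*(-19 + 12*(12 - 186/40)) + 986 = 1099*(-19 + 12*(12 - 6*31/40)) + 986 = 1099*(-19 + 12*(12 - 93/20)) + 986 = 1099*(-19 + 12*(147/20)) + 986 = 1099*(-19 + 441/5) + 986 = 1099*(346/5) + 986 = 380254/5 + 986 = 385184/5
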